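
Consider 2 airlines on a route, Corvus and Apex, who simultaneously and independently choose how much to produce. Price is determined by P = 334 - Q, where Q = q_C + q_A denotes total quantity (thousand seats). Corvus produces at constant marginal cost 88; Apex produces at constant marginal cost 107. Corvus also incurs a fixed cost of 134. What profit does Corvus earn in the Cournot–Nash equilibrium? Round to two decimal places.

7668.78

Corvus's profit: π_C = (334 - Q)q_C - (88q_C). Setting ∂π_C/∂q_C = 0: 246 - 2q_C - (q_A) = 0.
Apex's profit: π_A = (334 - Q)q_A - (107q_A). Setting ∂π_A/∂q_A = 0: 227 - 2q_A - (q_C) = 0.
Rearranging gives the reaction functions q_C = (246 - q_A)/2 and q_A = (227 - q_C)/2.
Solving the pair: q_C = 265/3, q_A = 208/3.
Price P = 334 - 473/3 = 529/3.
Corvus's profit: (529/3 - 88)·(265/3) - 134 = 7668.7778.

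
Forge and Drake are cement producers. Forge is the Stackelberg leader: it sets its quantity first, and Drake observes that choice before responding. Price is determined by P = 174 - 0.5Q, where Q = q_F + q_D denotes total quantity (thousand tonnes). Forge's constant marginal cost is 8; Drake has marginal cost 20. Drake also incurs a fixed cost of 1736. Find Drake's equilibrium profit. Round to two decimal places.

376.50

The follower Drake best-responds to any q_F: π_D = (174 - 0.5Q)q_D - 20q_D.
Setting the follower's marginal profit to zero, 154 - (1/2)q_F - q_D = 0, i.e. q_D = (154 - (1/2)q_F).
The leader anticipates this reaction. Substituting into P = 174 - 0.5Q gives P = 97 - (1/4)q_F, so π_F = (97 - (1/4)q_F)q_F - 8q_F.
Leader FOC: 89 - (1/2)q_F = 0, so q_F = 178.
Then q_D = (154 - (1/2)·178) = 65.
Price P = 174 - (1/2)·243 = 105/2.
Drake's profit: (105/2 - 20)·65 - 1736 = 753/2.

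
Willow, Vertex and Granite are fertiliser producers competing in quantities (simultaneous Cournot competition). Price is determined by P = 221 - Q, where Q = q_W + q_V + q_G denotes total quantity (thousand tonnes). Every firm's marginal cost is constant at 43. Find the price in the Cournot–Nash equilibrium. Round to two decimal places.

A representative firm's profit is π_i = q_i(221 - Q) - 43q_i.
First-order condition (treating rivals' output as given): 178 - 2q_i - Σ_{j≠i} q_j = 0.
With identical firms every q_j equals q_i, so Σ_{j≠i} q_j = 2q_i and 178 = 4q_i, giving q_i = 89/2.
Total output Q = 267/2, so price P = 221 - 267/2 = 175/2.

87.50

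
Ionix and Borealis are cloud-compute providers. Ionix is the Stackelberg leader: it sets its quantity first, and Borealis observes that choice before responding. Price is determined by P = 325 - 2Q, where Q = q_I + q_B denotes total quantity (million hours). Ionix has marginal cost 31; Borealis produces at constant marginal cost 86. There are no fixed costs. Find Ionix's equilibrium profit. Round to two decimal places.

7612.56

Solve by backward induction. Given q_I, the follower Borealis maximises π_B = (325 - 2q_I - 2q_B)q_B - 86q_B.
∂π_B/∂q_B = 239 - 2q_I - 4q_B = 0 gives the reaction function q_B = (239 - 2q_I)/4.
Ionix substitutes q_B(q_I) into its own profit: π_I = q_I(325 - 2q_I - (239 - 2q_I)/2) - 31q_I = (411/2 - q_I)q_I - 31q_I.
The leader's first-order condition 349/2 - 2q_I = 0 yields q_I = 349/4.
Then q_B = (239 - 2·(349/4))/4 = 129/8.
Price P = 325 - 2·(827/8) = 473/4.
Ionix's profit: (473/4 - 31)·(349/4) = 7612.5625.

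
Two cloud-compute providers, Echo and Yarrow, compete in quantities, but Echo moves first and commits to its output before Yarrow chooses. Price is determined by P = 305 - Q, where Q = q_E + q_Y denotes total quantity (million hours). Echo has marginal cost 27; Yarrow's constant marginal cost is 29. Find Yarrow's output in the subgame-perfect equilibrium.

Solve by backward induction. Given q_E, the follower Yarrow maximises π_Y = (305 - q_E - q_Y)q_Y - 29q_Y.
Follower FOC: 276 - q_E - 2q_Y = 0, so q_Y(q_E) = (276 - q_E)/2.
The leader anticipates this reaction. Substituting into P = 305 - Q gives P = 167 - (1/2)q_E, so π_E = (167 - (1/2)q_E)q_E - 27q_E.
Leader FOC: 140 - q_E = 0, so q_E = 140.
Then q_Y = (276 - 140)/2 = 68.

68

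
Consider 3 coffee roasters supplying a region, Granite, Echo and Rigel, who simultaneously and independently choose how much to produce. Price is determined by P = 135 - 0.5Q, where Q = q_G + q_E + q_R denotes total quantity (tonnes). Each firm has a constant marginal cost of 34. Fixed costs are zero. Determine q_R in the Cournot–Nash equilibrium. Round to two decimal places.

A representative firm's profit is π_i = q_i(135 - 0.5Q) - 34q_i.
Setting ∂π_i/∂q_i = 0 with rivals' quantities fixed: 101 - q_i - (1/2)·Σ_{j≠i} q_j = 0.
By symmetry each firm produces the same amount; substituting Σ_{j≠i} q_j = 2q_i yields q_i = 101/2.

50.50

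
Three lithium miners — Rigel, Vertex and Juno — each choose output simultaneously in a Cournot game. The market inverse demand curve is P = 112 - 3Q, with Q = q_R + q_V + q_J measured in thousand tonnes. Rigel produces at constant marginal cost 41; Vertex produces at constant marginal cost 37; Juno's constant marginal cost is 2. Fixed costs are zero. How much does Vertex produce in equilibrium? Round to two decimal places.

Rigel's profit: π_R = (112 - 3Q)q_R - (41q_R). Setting ∂π_R/∂q_R = 0: 71 - 6q_R - 3(q_V + q_J) = 0.
Vertex's profit: π_V = (112 - 3Q)q_V - (37q_V). Setting ∂π_V/∂q_V = 0: 75 - 6q_V - 3(q_R + q_J) = 0.
Juno's first-order condition: 110 - 6q_J - 3(q_R + q_V) = 0.
Adding the 3 conditions: 256 − 6Q − 6Q = 0, i.e. Q = 64/3.
Back-substituting: q_R = (71 − 64)/3 = 7/3, q_V = (75 − 64)/3 = 11/3, q_J = (110 − 64)/3 = 46/3.

3.67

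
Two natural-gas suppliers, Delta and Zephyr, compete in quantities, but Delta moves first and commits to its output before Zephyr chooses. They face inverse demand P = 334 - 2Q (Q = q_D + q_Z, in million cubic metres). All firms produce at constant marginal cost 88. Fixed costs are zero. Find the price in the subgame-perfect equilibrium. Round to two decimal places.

149.50

The follower Zephyr best-responds to any q_D: π_Z = (334 - 2Q)q_Z - 88q_Z.
Setting the follower's marginal profit to zero, 246 - 2q_D - 4q_Z = 0, i.e. q_Z = (246 - 2q_D)/4.
The leader anticipates this reaction. Substituting into P = 334 - 2Q gives P = 211 - q_D, so π_D = (211 - q_D)q_D - 88q_D.
Leader FOC: 123 - 2q_D = 0, so q_D = 123/2.
Then q_Z = (246 - 2·(123/2))/4 = 123/4.
Total output Q = 369/4, so price P = 334 - 2·(369/4) = 299/2.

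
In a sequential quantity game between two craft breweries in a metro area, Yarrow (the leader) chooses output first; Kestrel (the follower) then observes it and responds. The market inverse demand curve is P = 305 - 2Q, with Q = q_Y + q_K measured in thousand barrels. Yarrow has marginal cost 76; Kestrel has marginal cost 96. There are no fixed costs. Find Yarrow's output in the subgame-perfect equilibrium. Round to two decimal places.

Solve by backward induction. Given q_Y, the follower Kestrel maximises π_K = (305 - 2q_Y - 2q_K)q_K - 96q_K.
∂π_K/∂q_K = 209 - 2q_Y - 4q_K = 0 gives the reaction function q_K = (209 - 2q_Y)/4.
Yarrow substitutes q_K(q_Y) into its own profit: π_Y = q_Y(305 - 2q_Y - (209 - 2q_Y)/2) - 76q_Y = (401/2 - q_Y)q_Y - 76q_Y.
The leader's first-order condition 249/2 - 2q_Y = 0 yields q_Y = 249/4.
Then q_K = (209 - 2·(249/4))/4 = 169/8.

62.25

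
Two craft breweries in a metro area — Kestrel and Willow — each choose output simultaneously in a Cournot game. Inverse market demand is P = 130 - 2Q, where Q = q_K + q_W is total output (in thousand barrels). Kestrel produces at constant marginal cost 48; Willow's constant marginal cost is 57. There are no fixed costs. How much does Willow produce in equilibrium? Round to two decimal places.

10.67

Kestrel's profit: π_K = (130 - 2Q)q_K - (48q_K). Setting ∂π_K/∂q_K = 0: 82 - 4q_K - 2(q_W) = 0.
Willow's first-order condition: 73 - 4q_W - 2(q_K) = 0.
Rearranging gives the reaction functions q_K = (82 - 2q_W)/4 and q_W = (73 - 2q_K)/4.
Substituting one into the other gives q_K = 91/6 and q_W = 32/3.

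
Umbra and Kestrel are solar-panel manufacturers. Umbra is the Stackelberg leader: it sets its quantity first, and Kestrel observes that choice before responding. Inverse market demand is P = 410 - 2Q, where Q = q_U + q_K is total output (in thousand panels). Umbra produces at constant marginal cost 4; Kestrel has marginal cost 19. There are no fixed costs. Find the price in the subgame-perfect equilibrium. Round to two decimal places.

109.25

Solve by backward induction. Given q_U, the follower Kestrel maximises π_K = (410 - 2q_U - 2q_K)q_K - 19q_K.
Setting the follower's marginal profit to zero, 391 - 2q_U - 4q_K = 0, i.e. q_K = (391 - 2q_U)/4.
The leader anticipates this reaction. Substituting into P = 410 - 2Q gives P = 429/2 - q_U, so π_U = (429/2 - q_U)q_U - 4q_U.
Leader FOC: 421/2 - 2q_U = 0, so q_U = 421/4.
Then q_K = (391 - 2·(421/4))/4 = 361/8.
Total output Q = 1203/8, so price P = 410 - 2·(1203/8) = 437/4.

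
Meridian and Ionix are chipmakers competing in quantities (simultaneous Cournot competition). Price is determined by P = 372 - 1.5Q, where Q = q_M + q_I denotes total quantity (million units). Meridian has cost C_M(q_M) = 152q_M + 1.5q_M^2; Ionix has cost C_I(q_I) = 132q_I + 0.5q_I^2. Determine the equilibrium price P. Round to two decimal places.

259.59

Meridian's profit: π_M = (372 - 1.5Q)q_M - (152q_M + (3/2)q_M²). Setting ∂π_M/∂q_M = 0: 220 - 6q_M - (3/2)(q_I) = 0.
Ionix's first-order condition: 240 - 4q_I - (3/2)(q_M) = 0.
Rearranging gives the reaction functions q_M = (220 - (3/2)q_I)/6 and q_I = (240 - (3/2)q_M)/4.
Solving the pair: q_M = 23.9080, q_I = 1480/29.
Total output Q = 74.9425, so price P = 372 - (3/2)·74.9425 = 259.5862.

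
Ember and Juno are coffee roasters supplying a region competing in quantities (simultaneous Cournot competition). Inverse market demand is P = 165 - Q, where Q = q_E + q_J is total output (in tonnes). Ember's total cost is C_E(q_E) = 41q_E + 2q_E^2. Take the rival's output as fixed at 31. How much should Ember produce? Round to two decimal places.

15.50

With the rival's output fixed at 31, Ember's profit is π_E = (165 - 31 - q_E)q_E - (41q_E + 2q_E²) = (134 - q_E)q_E - (41q_E + 2q_E²).
∂π_E/∂q_E = 93 - 6q_E = 0, so q_E = 31/2.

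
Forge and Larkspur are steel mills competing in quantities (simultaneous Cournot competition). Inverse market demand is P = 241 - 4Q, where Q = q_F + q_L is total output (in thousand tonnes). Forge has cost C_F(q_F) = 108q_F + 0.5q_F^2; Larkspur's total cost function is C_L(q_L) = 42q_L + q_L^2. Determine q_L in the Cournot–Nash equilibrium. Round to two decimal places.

17.01

Forge's profit: π_F = (241 - 4Q)q_F - (108q_F + (1/2)q_F²). Setting ∂π_F/∂q_F = 0: 133 - 9q_F - 4(q_L) = 0.
Larkspur's first-order condition: 199 - 10q_L - 4(q_F) = 0.
So q_F = (133 - 4q_L)/9 and q_L = (199 - 4q_F)/10.
Substituting one into the other gives q_F = 267/37 and q_L = 1259/74.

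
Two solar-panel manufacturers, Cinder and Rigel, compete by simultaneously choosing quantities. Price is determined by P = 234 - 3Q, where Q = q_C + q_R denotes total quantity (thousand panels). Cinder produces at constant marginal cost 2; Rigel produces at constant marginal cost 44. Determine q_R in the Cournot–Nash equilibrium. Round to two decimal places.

Cinder's profit: π_C = (234 - 3Q)q_C - (2q_C). Setting ∂π_C/∂q_C = 0: 232 - 6q_C - 3(q_R) = 0.
Rigel's first-order condition: 190 - 6q_R - 3(q_C) = 0.
Rearranging gives the reaction functions q_C = (232 - 3q_R)/6 and q_R = (190 - 3q_C)/6.
Substituting one into the other gives q_C = 274/9 and q_R = 148/9.

16.44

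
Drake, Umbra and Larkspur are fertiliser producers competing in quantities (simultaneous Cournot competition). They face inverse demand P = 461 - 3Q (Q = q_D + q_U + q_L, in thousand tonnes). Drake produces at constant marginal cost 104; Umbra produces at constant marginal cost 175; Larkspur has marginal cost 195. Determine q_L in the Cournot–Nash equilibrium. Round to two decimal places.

12.92

Drake's profit: π_D = (461 - 3Q)q_D - (104q_D). Setting ∂π_D/∂q_D = 0: 357 - 6q_D - 3(q_U + q_L) = 0.
Umbra's profit: π_U = (461 - 3Q)q_U - (175q_U). Setting ∂π_U/∂q_U = 0: 286 - 6q_U - 3(q_D + q_L) = 0.
Larkspur's first-order condition: 266 - 6q_L - 3(q_D + q_U) = 0.
Adding the 3 conditions: 909 − 6Q − 6Q = 0, i.e. Q = 303/4.
Back-substituting: q_D = (357 − 909/4)/3 = 173/4, q_U = (286 − 909/4)/3 = 235/12, q_L = (266 − 909/4)/3 = 155/12.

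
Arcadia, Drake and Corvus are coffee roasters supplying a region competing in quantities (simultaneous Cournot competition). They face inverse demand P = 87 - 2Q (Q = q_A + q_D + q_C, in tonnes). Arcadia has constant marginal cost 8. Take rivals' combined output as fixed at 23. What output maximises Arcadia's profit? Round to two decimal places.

8.25

With rivals' combined output fixed at 23, Arcadia's profit is π_A = (87 - 2·23 - 2q_A)q_A - (8q_A) = (41 - 2q_A)q_A - (8q_A).
∂π_A/∂q_A = 33 - 4q_A = 0, so q_A = 33/4.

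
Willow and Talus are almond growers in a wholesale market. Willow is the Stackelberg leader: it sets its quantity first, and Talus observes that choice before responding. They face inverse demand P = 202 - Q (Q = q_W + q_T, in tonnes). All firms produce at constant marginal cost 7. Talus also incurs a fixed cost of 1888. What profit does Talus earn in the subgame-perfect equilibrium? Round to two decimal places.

Solve by backward induction. Given q_W, the follower Talus maximises π_T = (202 - q_W - q_T)q_T - 7q_T.
Follower FOC: 195 - q_W - 2q_T = 0, so q_T(q_W) = (195 - q_W)/2.
Willow substitutes q_T(q_W) into its own profit: π_W = q_W(202 - q_W - (195 - q_W)/2) - 7q_W = (209/2 - (1/2)q_W)q_W - 7q_W.
Leader FOC: 195/2 - q_W = 0, so q_W = 195/2.
Then q_T = (195 - 195/2)/2 = 195/4.
Price P = 202 - 585/4 = 223/4.
Talus's profit: (223/4 - 7)·(195/4) - 1888 = 488.5625.

488.56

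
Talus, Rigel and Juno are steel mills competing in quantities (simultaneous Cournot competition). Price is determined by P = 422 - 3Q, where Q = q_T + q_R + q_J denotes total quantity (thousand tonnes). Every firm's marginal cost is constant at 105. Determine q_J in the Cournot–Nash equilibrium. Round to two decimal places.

A representative firm's profit is π_i = q_i(422 - 3Q) - 105q_i.
Setting ∂π_i/∂q_i = 0 with rivals' quantities fixed: 317 - 6q_i - 3·Σ_{j≠i} q_j = 0.
By symmetry each firm produces the same amount; substituting Σ_{j≠i} q_j = 2q_i yields q_i = 317/12.

26.42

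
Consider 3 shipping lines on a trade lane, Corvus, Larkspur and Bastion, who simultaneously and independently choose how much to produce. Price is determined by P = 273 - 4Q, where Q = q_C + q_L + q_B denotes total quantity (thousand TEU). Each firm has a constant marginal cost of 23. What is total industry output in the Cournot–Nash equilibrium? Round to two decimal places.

46.88

A representative firm's profit is π_i = q_i(273 - 4Q) - 23q_i.
Setting ∂π_i/∂q_i = 0 with rivals' quantities fixed: 250 - 8q_i - 4·Σ_{j≠i} q_j = 0.
By symmetry each firm produces the same amount; substituting Σ_{j≠i} q_j = 2q_i yields q_i = 250/16 = 125/8.
Total output Q = 125/8 + 125/8 + 125/8 = 375/8.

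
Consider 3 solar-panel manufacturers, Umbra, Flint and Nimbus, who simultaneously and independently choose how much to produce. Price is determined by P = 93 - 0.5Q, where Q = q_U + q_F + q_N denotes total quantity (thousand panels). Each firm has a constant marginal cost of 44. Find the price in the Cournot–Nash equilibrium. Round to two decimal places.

A representative firm's profit is π_i = q_i(93 - 0.5Q) - 44q_i.
Setting ∂π_i/∂q_i = 0 with rivals' quantities fixed: 49 - q_i - (1/2)·Σ_{j≠i} q_j = 0.
By symmetry each firm produces the same amount; substituting Σ_{j≠i} q_j = 2q_i yields q_i = 49/2.
Total output Q = 147/2, so price P = 93 - (1/2)·(147/2) = 225/4.

56.25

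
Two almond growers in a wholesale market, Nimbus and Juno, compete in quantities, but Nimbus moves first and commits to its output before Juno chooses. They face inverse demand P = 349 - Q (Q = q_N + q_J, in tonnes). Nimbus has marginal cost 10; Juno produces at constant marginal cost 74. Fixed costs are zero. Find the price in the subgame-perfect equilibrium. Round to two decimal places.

The follower Juno best-responds to any q_N: π_J = (349 - Q)q_J - 74q_J.
Setting the follower's marginal profit to zero, 275 - q_N - 2q_J = 0, i.e. q_J = (275 - q_N)/2.
Nimbus substitutes q_J(q_N) into its own profit: π_N = q_N(349 - q_N - (275 - q_N)/2) - 10q_N = (423/2 - (1/2)q_N)q_N - 10q_N.
Leader FOC: 403/2 - q_N = 0, so q_N = 403/2.
Then q_J = (275 - 403/2)/2 = 147/4.
Total output Q = 953/4, so price P = 349 - 953/4 = 443/4.

110.75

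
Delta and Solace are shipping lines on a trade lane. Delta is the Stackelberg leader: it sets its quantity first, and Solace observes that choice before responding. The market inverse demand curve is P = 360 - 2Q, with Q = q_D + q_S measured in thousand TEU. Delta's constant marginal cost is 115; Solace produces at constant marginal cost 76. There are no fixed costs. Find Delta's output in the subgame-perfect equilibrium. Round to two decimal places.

51.50

The follower Solace best-responds to any q_D: π_S = (360 - 2Q)q_S - 76q_S.
∂π_S/∂q_S = 284 - 2q_D - 4q_S = 0 gives the reaction function q_S = (284 - 2q_D)/4.
Delta substitutes q_S(q_D) into its own profit: π_D = q_D(360 - 2q_D - (284 - 2q_D)/2) - 115q_D = (218 - q_D)q_D - 115q_D.
The leader's first-order condition 103 - 2q_D = 0 yields q_D = 103/2.
Then q_S = (284 - 2·(103/2))/4 = 181/4.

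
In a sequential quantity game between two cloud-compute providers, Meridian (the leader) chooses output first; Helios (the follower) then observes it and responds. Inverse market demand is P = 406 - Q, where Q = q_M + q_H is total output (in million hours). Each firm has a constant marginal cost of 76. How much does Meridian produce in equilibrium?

165

Solve by backward induction. Given q_M, the follower Helios maximises π_H = (406 - q_M - q_H)q_H - 76q_H.
Follower FOC: 330 - q_M - 2q_H = 0, so q_H(q_M) = (330 - q_M)/2.
The leader anticipates this reaction. Substituting into P = 406 - Q gives P = 241 - (1/2)q_M, so π_M = (241 - (1/2)q_M)q_M - 76q_M.
Maximising: ∂π_M/∂q_M = 165 - q_M = 0, giving q_M = 165.
Then q_H = (330 - 165)/2 = 165/2.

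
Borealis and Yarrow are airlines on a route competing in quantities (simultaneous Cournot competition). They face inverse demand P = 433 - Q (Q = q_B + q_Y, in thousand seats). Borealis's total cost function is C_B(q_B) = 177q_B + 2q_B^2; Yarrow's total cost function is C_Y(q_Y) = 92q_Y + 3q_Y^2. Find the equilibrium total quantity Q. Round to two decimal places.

Borealis's profit: π_B = (433 - Q)q_B - (177q_B + 2q_B²). Setting ∂π_B/∂q_B = 0: 256 - 6q_B - (q_Y) = 0.
Yarrow's first-order condition: 341 - 8q_Y - (q_B) = 0.
Best responses: q_B = (256 - q_Y)/6, q_Y = (341 - q_B)/8.
Solving the pair: q_B = 1707/47, q_Y = 1790/47.
Total output Q = 1707/47 + 1790/47 = 74.4043.

74.40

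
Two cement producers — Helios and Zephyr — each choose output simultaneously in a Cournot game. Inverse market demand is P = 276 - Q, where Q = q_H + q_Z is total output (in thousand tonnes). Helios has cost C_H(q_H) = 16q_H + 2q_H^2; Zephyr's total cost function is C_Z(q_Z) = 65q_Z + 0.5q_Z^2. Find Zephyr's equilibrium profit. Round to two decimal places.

Helios's profit: π_H = (276 - Q)q_H - (16q_H + 2q_H²). Setting ∂π_H/∂q_H = 0: 260 - 6q_H - (q_Z) = 0.
Zephyr's first-order condition: 211 - 3q_Z - (q_H) = 0.
Best responses: q_H = (260 - q_Z)/6, q_Z = (211 - q_H)/3.
Substituting one into the other gives q_H = 569/17 and q_Z = 1006/17.
Price P = 276 - 1575/17 = 183.3529.
Zephyr's profit: 183.3529·(1006/17) - 65·(1006/17) - (1/2)(1006/17)² = 5252.7820.

5252.78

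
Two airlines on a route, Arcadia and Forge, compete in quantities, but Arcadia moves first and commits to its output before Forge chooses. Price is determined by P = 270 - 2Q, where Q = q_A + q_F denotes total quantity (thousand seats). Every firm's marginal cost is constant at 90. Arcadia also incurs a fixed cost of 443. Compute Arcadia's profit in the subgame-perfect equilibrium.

1582

The follower Forge best-responds to any q_A: π_F = (270 - 2Q)q_F - 90q_F.
∂π_F/∂q_F = 180 - 2q_A - 4q_F = 0 gives the reaction function q_F = (180 - 2q_A)/4.
The leader anticipates this reaction. Substituting into P = 270 - 2Q gives P = 180 - q_A, so π_A = (180 - q_A)q_A - 90q_A.
Maximising: ∂π_A/∂q_A = 90 - 2q_A = 0, giving q_A = 45.
Then q_F = (180 - 2·45)/4 = 45/2.
Price P = 270 - 2·(135/2) = 135.
Arcadia's profit: (135 - 90)·45 - 443 = 1582.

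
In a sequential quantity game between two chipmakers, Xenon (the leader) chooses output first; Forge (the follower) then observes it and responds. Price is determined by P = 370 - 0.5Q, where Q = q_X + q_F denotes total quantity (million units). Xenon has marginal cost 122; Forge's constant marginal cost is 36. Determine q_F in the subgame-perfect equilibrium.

The follower Forge best-responds to any q_X: π_F = (370 - 0.5Q)q_F - 36q_F.
Setting the follower's marginal profit to zero, 334 - (1/2)q_X - q_F = 0, i.e. q_F = (334 - (1/2)q_X).
Xenon substitutes q_F(q_X) into its own profit: π_X = q_X(370 - (1/2)q_X - (334 - (1/2)q_X)/2) - 122q_X = (203 - (1/4)q_X)q_X - 122q_X.
Leader FOC: 81 - (1/2)q_X = 0, so q_X = 162.
Then q_F = (334 - (1/2)·162) = 253.

253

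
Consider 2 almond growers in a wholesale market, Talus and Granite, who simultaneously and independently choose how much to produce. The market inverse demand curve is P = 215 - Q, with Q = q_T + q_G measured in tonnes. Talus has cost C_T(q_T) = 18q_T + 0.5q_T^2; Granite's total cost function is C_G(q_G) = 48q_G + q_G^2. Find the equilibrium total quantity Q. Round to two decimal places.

84.09

Talus's profit: π_T = (215 - Q)q_T - (18q_T + (1/2)q_T²). Setting ∂π_T/∂q_T = 0: 197 - 3q_T - (q_G) = 0.
Granite's profit: π_G = (215 - Q)q_G - (48q_G + q_G²). Setting ∂π_G/∂q_G = 0: 167 - 4q_G - (q_T) = 0.
So q_T = (197 - q_G)/3 and q_G = (167 - q_T)/4.
Substituting one into the other gives q_T = 621/11 and q_G = 304/11.
Total output Q = 621/11 + 304/11 = 925/11.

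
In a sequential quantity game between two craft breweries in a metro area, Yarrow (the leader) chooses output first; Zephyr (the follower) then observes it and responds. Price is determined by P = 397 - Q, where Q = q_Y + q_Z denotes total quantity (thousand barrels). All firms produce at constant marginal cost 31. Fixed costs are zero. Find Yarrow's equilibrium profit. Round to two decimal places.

Solve by backward induction. Given q_Y, the follower Zephyr maximises π_Z = (397 - q_Y - q_Z)q_Z - 31q_Z.
Setting the follower's marginal profit to zero, 366 - q_Y - 2q_Z = 0, i.e. q_Z = (366 - q_Y)/2.
Yarrow substitutes q_Z(q_Y) into its own profit: π_Y = q_Y(397 - q_Y - (366 - q_Y)/2) - 31q_Y = (214 - (1/2)q_Y)q_Y - 31q_Y.
Leader FOC: 183 - q_Y = 0, so q_Y = 183.
Then q_Z = (366 - 183)/2 = 183/2.
Price P = 397 - 549/2 = 245/2.
Yarrow's profit: (245/2 - 31)·183 = 16744.5000.

16744.50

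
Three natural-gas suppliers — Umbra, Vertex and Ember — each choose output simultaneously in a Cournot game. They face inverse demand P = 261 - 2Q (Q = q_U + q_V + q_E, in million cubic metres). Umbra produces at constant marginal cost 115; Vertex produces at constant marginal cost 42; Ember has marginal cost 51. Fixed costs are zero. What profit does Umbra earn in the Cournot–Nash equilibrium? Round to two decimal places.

Umbra's profit: π_U = (261 - 2Q)q_U - (115q_U). Setting ∂π_U/∂q_U = 0: 146 - 4q_U - 2(q_V + q_E) = 0.
Vertex's first-order condition: 219 - 4q_V - 2(q_U + q_E) = 0.
Ember's profit: π_E = (261 - 2Q)q_E - (51q_E). Setting ∂π_E/∂q_E = 0: 210 - 4q_E - 2(q_U + q_V) = 0.
Adding the 3 conditions: 575 − 4Q − 4Q = 0, i.e. Q = 575/8.
Back-substituting: q_U = (146 − 575/4)/2 = 9/8, q_V = (219 − 575/4)/2 = 301/8, q_E = (210 − 575/4)/2 = 265/8.
Price P = 261 - 2·(575/8) = 469/4.
Umbra's profit: (469/4 - 115)·(9/8) = 81/32.

2.53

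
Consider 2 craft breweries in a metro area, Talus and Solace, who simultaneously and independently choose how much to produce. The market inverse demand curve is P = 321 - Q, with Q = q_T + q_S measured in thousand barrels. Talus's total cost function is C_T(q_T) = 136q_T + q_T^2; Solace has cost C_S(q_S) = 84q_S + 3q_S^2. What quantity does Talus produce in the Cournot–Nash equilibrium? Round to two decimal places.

Talus's profit: π_T = (321 - Q)q_T - (136q_T + q_T²). Setting ∂π_T/∂q_T = 0: 185 - 4q_T - (q_S) = 0.
Solace's profit: π_S = (321 - Q)q_S - (84q_S + 3q_S²). Setting ∂π_S/∂q_S = 0: 237 - 8q_S - (q_T) = 0.
Best responses: q_T = (185 - q_S)/4, q_S = (237 - q_T)/8.
Substituting one into the other gives q_T = 1243/31 and q_S = 763/31.

40.10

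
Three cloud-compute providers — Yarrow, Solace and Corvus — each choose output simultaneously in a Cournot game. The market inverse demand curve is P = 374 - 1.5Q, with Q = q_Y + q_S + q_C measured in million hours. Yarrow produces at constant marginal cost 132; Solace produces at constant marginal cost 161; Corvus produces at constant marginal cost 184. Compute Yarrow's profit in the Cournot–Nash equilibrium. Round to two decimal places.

4347.04

Yarrow's profit: π_Y = (374 - 1.5Q)q_Y - (132q_Y). Setting ∂π_Y/∂q_Y = 0: 242 - 3q_Y - (3/2)(q_S + q_C) = 0.
Solace's first-order condition: 213 - 3q_S - (3/2)(q_Y + q_C) = 0.
Corvus's profit: π_C = (374 - 1.5Q)q_C - (184q_C). Setting ∂π_C/∂q_C = 0: 190 - 3q_C - (3/2)(q_Y + q_S) = 0.
Adding the 3 first-order conditions: 645 − 6Q = 0, so Q = 215/2.
Back-substituting: q_Y = (242 − 645/4)/(3/2) = 323/6, q_S = (213 − 645/4)/(3/2) = 69/2, q_C = (190 − 645/4)/(3/2) = 115/6.
Price P = 374 - (3/2)·(215/2) = 851/4.
Yarrow's profit: (851/4 - 132)·(323/6) = 4347.0417.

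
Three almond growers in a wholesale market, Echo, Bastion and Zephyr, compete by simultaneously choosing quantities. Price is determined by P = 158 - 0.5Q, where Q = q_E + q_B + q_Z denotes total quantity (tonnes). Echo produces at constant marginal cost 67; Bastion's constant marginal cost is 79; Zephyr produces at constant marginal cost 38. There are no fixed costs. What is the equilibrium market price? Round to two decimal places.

85.50

Echo's profit: π_E = (158 - 0.5Q)q_E - (67q_E). Setting ∂π_E/∂q_E = 0: 91 - q_E - (1/2)(q_B + q_Z) = 0.
Bastion's first-order condition: 79 - q_B - (1/2)(q_E + q_Z) = 0.
Zephyr's profit: π_Z = (158 - 0.5Q)q_Z - (38q_Z). Setting ∂π_Z/∂q_Z = 0: 120 - q_Z - (1/2)(q_E + q_B) = 0.
Adding the 3 conditions: 290 − Q − Q = 0, i.e. Q = 145.
Back-substituting: q_E = (91 − 145/2)/(1/2) = 37, q_B = (79 − 145/2)/(1/2) = 13, q_Z = (120 − 145/2)/(1/2) = 95.
Total output Q = 145, so price P = 158 - (1/2)·145 = 171/2.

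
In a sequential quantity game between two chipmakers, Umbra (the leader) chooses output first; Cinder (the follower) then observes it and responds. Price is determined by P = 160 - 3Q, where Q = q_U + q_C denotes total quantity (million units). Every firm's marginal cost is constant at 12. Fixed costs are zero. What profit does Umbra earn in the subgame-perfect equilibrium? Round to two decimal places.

Solve by backward induction. Given q_U, the follower Cinder maximises π_C = (160 - 3q_U - 3q_C)q_C - 12q_C.
Follower FOC: 148 - 3q_U - 6q_C = 0, so q_C(q_U) = (148 - 3q_U)/6.
The leader anticipates this reaction. Substituting into P = 160 - 3Q gives P = 86 - (3/2)q_U, so π_U = (86 - (3/2)q_U)q_U - 12q_U.
Leader FOC: 74 - 3q_U = 0, so q_U = 74/3.
Then q_C = (148 - 3·(74/3))/6 = 37/3.
Price P = 160 - 3·37 = 49.
Umbra's profit: (49 - 12)·(74/3) = 912.6667.

912.67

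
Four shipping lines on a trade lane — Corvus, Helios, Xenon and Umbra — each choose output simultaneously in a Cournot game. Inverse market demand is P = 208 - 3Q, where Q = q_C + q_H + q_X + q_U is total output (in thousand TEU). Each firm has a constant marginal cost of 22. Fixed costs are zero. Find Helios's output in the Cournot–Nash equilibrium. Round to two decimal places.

12.40

Each firm earns π_i = (208 - 3Q)q_i - 22q_i.
Setting ∂π_i/∂q_i = 0 with rivals' quantities fixed: 186 - 6q_i - 3·Σ_{j≠i} q_j = 0.
By symmetry each firm produces the same amount; substituting Σ_{j≠i} q_j = 3q_i yields q_i = 186/15 = 62/5.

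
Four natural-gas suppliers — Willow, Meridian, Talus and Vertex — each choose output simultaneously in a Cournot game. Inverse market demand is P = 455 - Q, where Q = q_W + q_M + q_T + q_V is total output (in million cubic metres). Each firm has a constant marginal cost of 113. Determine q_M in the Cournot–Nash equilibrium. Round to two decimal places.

68.40

A representative firm's profit is π_i = q_i(455 - Q) - 113q_i.
First-order condition (treating rivals' output as given): 342 - 2q_i - Σ_{j≠i} q_j = 0.
By symmetry each firm produces the same amount; substituting Σ_{j≠i} q_j = 3q_i yields q_i = 342/5.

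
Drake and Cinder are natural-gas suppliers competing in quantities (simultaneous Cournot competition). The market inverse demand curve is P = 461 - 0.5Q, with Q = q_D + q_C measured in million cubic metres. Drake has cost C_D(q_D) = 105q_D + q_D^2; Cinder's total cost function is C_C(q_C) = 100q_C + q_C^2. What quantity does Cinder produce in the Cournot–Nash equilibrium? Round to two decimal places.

Drake's profit: π_D = (461 - 0.5Q)q_D - (105q_D + q_D²). Setting ∂π_D/∂q_D = 0: 356 - 3q_D - (1/2)(q_C) = 0.
Cinder's profit: π_C = (461 - 0.5Q)q_C - (100q_C + q_C²). Setting ∂π_C/∂q_C = 0: 361 - 3q_C - (1/2)(q_D) = 0.
Best responses: q_D = (356 - (1/2)q_C)/3, q_C = (361 - (1/2)q_D)/3.
Solving the pair: q_D = 710/7, q_C = 724/7.

103.43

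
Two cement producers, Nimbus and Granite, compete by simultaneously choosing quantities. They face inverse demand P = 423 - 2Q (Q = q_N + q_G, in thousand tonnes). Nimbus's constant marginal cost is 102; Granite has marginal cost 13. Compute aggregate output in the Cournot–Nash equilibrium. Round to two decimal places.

Nimbus's profit: π_N = (423 - 2Q)q_N - (102q_N). Setting ∂π_N/∂q_N = 0: 321 - 4q_N - 2(q_G) = 0.
Granite's profit: π_G = (423 - 2Q)q_G - (13q_G). Setting ∂π_G/∂q_G = 0: 410 - 4q_G - 2(q_N) = 0.
So q_N = (321 - 2q_G)/4 and q_G = (410 - 2q_N)/4.
Substituting one into the other gives q_N = 116/3 and q_G = 499/6.
Total output Q = 116/3 + 499/6 = 731/6.

121.83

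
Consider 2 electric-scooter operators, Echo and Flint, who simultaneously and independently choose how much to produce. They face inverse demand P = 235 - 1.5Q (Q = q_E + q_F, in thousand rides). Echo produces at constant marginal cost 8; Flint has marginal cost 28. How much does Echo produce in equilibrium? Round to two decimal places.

Echo's profit: π_E = (235 - 1.5Q)q_E - (8q_E). Setting ∂π_E/∂q_E = 0: 227 - 3q_E - (3/2)(q_F) = 0.
Flint's profit: π_F = (235 - 1.5Q)q_F - (28q_F). Setting ∂π_F/∂q_F = 0: 207 - 3q_F - (3/2)(q_E) = 0.
So q_E = (227 - (3/2)q_F)/3 and q_F = (207 - (3/2)q_E)/3.
Substituting one into the other gives q_E = 494/9 and q_F = 374/9.

54.89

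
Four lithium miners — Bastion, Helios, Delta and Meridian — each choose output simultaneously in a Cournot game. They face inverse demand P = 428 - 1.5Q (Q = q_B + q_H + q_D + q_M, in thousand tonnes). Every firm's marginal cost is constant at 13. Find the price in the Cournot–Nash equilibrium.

Each firm earns π_i = (428 - 1.5Q)q_i - 13q_i.
Setting ∂π_i/∂q_i = 0 with rivals' quantities fixed: 415 - 3q_i - (3/2)·Σ_{j≠i} q_j = 0.
With identical firms every q_j equals q_i, so Σ_{j≠i} q_j = 3q_i and 415 = (15/2)q_i, giving q_i = 166/3.
Total output Q = 664/3, so price P = 428 - (3/2)·(664/3) = 96.

96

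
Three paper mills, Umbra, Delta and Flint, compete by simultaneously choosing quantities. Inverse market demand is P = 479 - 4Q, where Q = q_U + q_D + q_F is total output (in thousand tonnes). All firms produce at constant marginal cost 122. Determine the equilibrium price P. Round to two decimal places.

211.25

Each firm earns π_i = (479 - 4Q)q_i - 122q_i.
First-order condition (treating rivals' output as given): 357 - 8q_i - 4·Σ_{j≠i} q_j = 0.
By symmetry each firm produces the same amount; substituting Σ_{j≠i} q_j = 2q_i yields q_i = 357/16.
Total output Q = 1071/16, so price P = 479 - 4·(1071/16) = 845/4.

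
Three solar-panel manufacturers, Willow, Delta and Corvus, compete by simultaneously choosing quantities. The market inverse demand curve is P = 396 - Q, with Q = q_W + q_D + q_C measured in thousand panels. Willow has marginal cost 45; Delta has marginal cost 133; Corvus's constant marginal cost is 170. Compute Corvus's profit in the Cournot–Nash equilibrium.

Willow's profit: π_W = (396 - Q)q_W - (45q_W). Setting ∂π_W/∂q_W = 0: 351 - 2q_W - (q_D + q_C) = 0.
Delta's first-order condition: 263 - 2q_D - (q_W + q_C) = 0.
Corvus's first-order condition: 226 - 2q_C - (q_W + q_D) = 0.
Adding the 3 first-order conditions: 840 − 4Q = 0, so Q = 210.
Back-substituting: q_W = (351 − 210) = 141, q_D = (263 − 210) = 53, q_C = (226 − 210) = 16.
Price P = 396 - 210 = 186.
Corvus's profit: (186 - 170)·16 = 256.

256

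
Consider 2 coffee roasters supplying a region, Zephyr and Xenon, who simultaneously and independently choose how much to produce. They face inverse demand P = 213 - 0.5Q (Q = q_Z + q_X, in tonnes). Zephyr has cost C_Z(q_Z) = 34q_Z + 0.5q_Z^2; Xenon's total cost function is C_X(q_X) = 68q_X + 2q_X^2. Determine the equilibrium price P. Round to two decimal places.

160.54

Zephyr's profit: π_Z = (213 - 0.5Q)q_Z - (34q_Z + (1/2)q_Z²). Setting ∂π_Z/∂q_Z = 0: 179 - 2q_Z - (1/2)(q_X) = 0.
Xenon's profit: π_X = (213 - 0.5Q)q_X - (68q_X + 2q_X²). Setting ∂π_X/∂q_X = 0: 145 - 5q_X - (1/2)(q_Z) = 0.
So q_Z = (179 - (1/2)q_X)/2 and q_X = (145 - (1/2)q_Z)/5.
Solving the pair: q_Z = 84.3590, q_X = 802/39.
Total output Q = 1364/13, so price P = 213 - (1/2)·(1364/13) = 160.5385.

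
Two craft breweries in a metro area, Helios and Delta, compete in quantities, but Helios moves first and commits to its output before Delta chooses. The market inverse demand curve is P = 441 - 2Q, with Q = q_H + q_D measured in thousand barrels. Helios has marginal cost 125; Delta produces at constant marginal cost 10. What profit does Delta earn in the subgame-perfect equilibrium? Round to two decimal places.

13653.78

Solve by backward induction. Given q_H, the follower Delta maximises π_D = (441 - 2q_H - 2q_D)q_D - 10q_D.
Setting the follower's marginal profit to zero, 431 - 2q_H - 4q_D = 0, i.e. q_D = (431 - 2q_H)/4.
Helios substitutes q_D(q_H) into its own profit: π_H = q_H(441 - 2q_H - (431 - 2q_H)/2) - 125q_H = (451/2 - q_H)q_H - 125q_H.
Maximising: ∂π_H/∂q_H = 201/2 - 2q_H = 0, giving q_H = 201/4.
Then q_D = (431 - 2·(201/4))/4 = 661/8.
Price P = 441 - 2·(1063/8) = 701/4.
Delta's profit: (701/4 - 10)·(661/8) = 13653.7813.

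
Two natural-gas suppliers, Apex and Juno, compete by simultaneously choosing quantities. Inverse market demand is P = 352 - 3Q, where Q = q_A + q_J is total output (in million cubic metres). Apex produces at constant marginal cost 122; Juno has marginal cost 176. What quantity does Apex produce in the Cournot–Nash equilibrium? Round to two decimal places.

31.56

Apex's profit: π_A = (352 - 3Q)q_A - (122q_A). Setting ∂π_A/∂q_A = 0: 230 - 6q_A - 3(q_J) = 0.
Juno's profit: π_J = (352 - 3Q)q_J - (176q_J). Setting ∂π_J/∂q_J = 0: 176 - 6q_J - 3(q_A) = 0.
Best responses: q_A = (230 - 3q_J)/6, q_J = (176 - 3q_A)/6.
Substituting one into the other gives q_A = 284/9 and q_J = 122/9.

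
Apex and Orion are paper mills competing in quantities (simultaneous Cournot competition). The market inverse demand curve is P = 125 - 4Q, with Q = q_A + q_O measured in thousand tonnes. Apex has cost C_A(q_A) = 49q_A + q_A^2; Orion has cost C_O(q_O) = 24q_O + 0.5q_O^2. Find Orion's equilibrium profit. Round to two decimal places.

Apex's profit: π_A = (125 - 4Q)q_A - (49q_A + q_A²). Setting ∂π_A/∂q_A = 0: 76 - 10q_A - 4(q_O) = 0.
Orion's profit: π_O = (125 - 4Q)q_O - (24q_O + (1/2)q_O²). Setting ∂π_O/∂q_O = 0: 101 - 9q_O - 4(q_A) = 0.
Best responses: q_A = (76 - 4q_O)/10, q_O = (101 - 4q_A)/9.
Solving the pair: q_A = 140/37, q_O = 353/37.
Price P = 125 - 4·(493/37) = 71.7027.
Orion's profit: 71.7027·(353/37) - 24·(353/37) - (1/2)(353/37)² = 409.5986.

409.60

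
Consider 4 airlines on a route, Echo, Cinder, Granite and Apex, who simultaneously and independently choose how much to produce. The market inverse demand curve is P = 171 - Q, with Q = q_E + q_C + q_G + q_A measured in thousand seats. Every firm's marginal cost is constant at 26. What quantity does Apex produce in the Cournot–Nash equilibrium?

29

Each firm earns π_i = (171 - Q)q_i - 26q_i.
First-order condition (treating rivals' output as given): 145 - 2q_i - Σ_{j≠i} q_j = 0.
With identical firms every q_j equals q_i, so Σ_{j≠i} q_j = 3q_i and 145 = 5q_i, giving q_i = 29.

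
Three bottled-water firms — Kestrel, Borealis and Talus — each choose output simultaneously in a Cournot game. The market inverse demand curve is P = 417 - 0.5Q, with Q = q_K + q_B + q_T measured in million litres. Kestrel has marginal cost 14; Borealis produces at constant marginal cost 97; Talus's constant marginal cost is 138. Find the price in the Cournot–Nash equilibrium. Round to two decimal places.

166.50

Kestrel's profit: π_K = (417 - 0.5Q)q_K - (14q_K). Setting ∂π_K/∂q_K = 0: 403 - q_K - (1/2)(q_B + q_T) = 0.
Borealis's first-order condition: 320 - q_B - (1/2)(q_K + q_T) = 0.
Talus's profit: π_T = (417 - 0.5Q)q_T - (138q_T). Setting ∂π_T/∂q_T = 0: 279 - q_T - (1/2)(q_K + q_B) = 0.
Summing all 3 equations gives 1002 − 2Q = 0, hence Q = 501.
Back-substituting: q_K = (403 − 501/2)/(1/2) = 305, q_B = (320 − 501/2)/(1/2) = 139, q_T = (279 − 501/2)/(1/2) = 57.
Total output Q = 501, so price P = 417 - (1/2)·501 = 333/2.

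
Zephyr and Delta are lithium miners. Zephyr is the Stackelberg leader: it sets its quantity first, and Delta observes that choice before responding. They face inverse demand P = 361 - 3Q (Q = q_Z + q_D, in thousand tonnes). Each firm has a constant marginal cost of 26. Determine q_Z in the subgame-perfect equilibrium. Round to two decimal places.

Solve by backward induction. Given q_Z, the follower Delta maximises π_D = (361 - 3q_Z - 3q_D)q_D - 26q_D.
Follower FOC: 335 - 3q_Z - 6q_D = 0, so q_D(q_Z) = (335 - 3q_Z)/6.
The leader anticipates this reaction. Substituting into P = 361 - 3Q gives P = 387/2 - (3/2)q_Z, so π_Z = (387/2 - (3/2)q_Z)q_Z - 26q_Z.
The leader's first-order condition 335/2 - 3q_Z = 0 yields q_Z = 335/6.
Then q_D = (335 - 3·(335/6))/6 = 335/12.

55.83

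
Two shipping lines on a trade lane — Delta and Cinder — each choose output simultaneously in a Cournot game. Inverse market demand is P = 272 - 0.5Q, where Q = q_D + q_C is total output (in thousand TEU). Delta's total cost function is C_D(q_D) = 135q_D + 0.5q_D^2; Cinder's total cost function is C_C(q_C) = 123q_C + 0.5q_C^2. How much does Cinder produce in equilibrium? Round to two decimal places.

Delta's profit: π_D = (272 - 0.5Q)q_D - (135q_D + (1/2)q_D²). Setting ∂π_D/∂q_D = 0: 137 - 2q_D - (1/2)(q_C) = 0.
Cinder's first-order condition: 149 - 2q_C - (1/2)(q_D) = 0.
So q_D = (137 - (1/2)q_C)/2 and q_C = (149 - (1/2)q_D)/2.
Solving the pair: q_D = 266/5, q_C = 306/5.

61.20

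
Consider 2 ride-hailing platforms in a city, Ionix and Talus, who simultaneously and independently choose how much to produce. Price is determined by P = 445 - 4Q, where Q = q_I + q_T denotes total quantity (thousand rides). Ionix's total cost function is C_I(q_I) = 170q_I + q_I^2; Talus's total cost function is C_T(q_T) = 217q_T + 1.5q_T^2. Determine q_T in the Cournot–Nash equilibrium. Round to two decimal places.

12.55

Ionix's profit: π_I = (445 - 4Q)q_I - (170q_I + q_I²). Setting ∂π_I/∂q_I = 0: 275 - 10q_I - 4(q_T) = 0.
Talus's profit: π_T = (445 - 4Q)q_T - (217q_T + (3/2)q_T²). Setting ∂π_T/∂q_T = 0: 228 - 11q_T - 4(q_I) = 0.
So q_I = (275 - 4q_T)/10 and q_T = (228 - 4q_I)/11.
Substituting one into the other gives q_I = 22.4787 and q_T = 590/47.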